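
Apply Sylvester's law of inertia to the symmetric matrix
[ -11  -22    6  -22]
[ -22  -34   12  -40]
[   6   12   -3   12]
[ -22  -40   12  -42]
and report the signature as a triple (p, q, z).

Answer: (3, 1, 0)

Derivation:
step 0: pivot -11 → sign −
step 1: pivot 10 → sign +
step 2: pivot 3/11 → sign +
step 3: pivot 2/5 → sign +
signature = (3, 1, 0)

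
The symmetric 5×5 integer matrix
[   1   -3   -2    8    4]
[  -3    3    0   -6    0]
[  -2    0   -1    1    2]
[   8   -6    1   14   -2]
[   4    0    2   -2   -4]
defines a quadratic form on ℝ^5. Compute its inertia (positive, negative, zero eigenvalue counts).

step 0: pivot 1 → sign +
step 1: pivot -6 → sign −
step 2: pivot 1 → sign +
step 3: pivot 3 → sign +
step 4: row/col 4 already zero → sign 0
signature = (3, 1, 1)

Answer: (3, 1, 1)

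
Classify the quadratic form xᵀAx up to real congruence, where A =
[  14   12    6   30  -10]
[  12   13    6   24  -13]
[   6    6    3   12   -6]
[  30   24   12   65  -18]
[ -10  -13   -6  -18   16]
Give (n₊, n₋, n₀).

step 0: pivot 14 → sign +
step 1: pivot 19/7 → sign +
step 2: pivot 3/19 → sign +
step 3: pivot -1 → sign −
step 4: pivot 1 → sign +
signature = (4, 1, 0)

Answer: (4, 1, 0)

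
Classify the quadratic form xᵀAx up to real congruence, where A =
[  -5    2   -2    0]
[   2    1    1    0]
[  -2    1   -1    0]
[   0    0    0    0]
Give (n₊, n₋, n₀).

step 0: pivot -5 → sign −
step 1: pivot 9/5 → sign +
step 2: pivot -2/9 → sign −
step 3: row/col 3 already zero → sign 0
signature = (1, 2, 1)

Answer: (1, 2, 1)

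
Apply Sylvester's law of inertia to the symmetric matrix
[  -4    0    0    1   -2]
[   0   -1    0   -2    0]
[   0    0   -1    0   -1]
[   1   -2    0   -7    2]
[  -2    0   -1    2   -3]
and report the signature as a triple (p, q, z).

step 0: pivot -4 → sign −
step 1: pivot -1 → sign −
step 2: pivot -1 → sign −
step 3: pivot -11/4 → sign −
step 4: pivot -2/11 → sign −
signature = (0, 5, 0)

Answer: (0, 5, 0)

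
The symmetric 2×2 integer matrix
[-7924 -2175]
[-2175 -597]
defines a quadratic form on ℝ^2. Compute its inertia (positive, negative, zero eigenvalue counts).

Answer: (0, 2, 0)

Derivation:
step 0: pivot -7924 → sign −
step 1: pivot -3/7924 → sign −
signature = (0, 2, 0)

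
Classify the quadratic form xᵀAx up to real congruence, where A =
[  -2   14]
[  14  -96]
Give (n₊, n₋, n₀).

Answer: (1, 1, 0)

Derivation:
step 0: pivot -2 → sign −
step 1: pivot 2 → sign +
signature = (1, 1, 0)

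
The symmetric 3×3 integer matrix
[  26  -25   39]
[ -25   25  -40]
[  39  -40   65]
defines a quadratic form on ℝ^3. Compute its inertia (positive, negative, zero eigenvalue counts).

step 0: pivot 26 → sign +
step 1: pivot 25/26 → sign +
step 2: row/col 2 already zero → sign 0
signature = (2, 0, 1)

Answer: (2, 0, 1)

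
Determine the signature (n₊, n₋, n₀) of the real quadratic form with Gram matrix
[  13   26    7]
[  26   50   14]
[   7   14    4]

Answer: (2, 1, 0)

Derivation:
step 0: pivot 13 → sign +
step 1: pivot -2 → sign −
step 2: pivot 3/13 → sign +
signature = (2, 1, 0)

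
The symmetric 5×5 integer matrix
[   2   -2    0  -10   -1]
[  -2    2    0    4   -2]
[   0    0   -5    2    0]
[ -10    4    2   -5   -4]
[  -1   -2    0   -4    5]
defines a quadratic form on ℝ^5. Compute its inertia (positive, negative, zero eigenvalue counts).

step 0: pivot 2 → sign +
step 1: pivot -5 → sign −
step 2: pivot -271/5 → sign −
step 3: pivot 180/271 → sign +
step 4: pivot -1/20 → sign −
signature = (2, 3, 0)

Answer: (2, 3, 0)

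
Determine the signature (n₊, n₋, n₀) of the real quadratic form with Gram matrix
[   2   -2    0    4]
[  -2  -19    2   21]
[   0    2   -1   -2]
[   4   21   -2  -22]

Answer: (1, 3, 0)

Derivation:
step 0: pivot 2 → sign +
step 1: pivot -21 → sign −
step 2: pivot -17/21 → sign −
step 3: pivot -1/17 → sign −
signature = (1, 3, 0)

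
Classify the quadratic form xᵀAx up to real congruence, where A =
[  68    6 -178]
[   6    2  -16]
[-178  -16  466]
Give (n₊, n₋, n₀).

Answer: (2, 0, 1)

Derivation:
step 0: pivot 68 → sign +
step 1: pivot 25/17 → sign +
step 2: row/col 2 already zero → sign 0
signature = (2, 0, 1)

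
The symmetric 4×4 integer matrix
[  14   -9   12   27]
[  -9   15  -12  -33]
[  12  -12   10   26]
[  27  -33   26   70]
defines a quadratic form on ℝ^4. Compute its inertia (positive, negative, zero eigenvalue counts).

Answer: (2, 2, 0)

Derivation:
step 0: pivot 14 → sign +
step 1: pivot 129/14 → sign +
step 2: pivot -98/43 → sign −
step 3: pivot -3/49 → sign −
signature = (2, 2, 0)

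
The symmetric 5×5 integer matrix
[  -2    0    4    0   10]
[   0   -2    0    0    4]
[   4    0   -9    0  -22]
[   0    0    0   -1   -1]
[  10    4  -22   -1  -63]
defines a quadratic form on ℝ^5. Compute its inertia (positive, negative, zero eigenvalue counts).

step 0: pivot -2 → sign −
step 1: pivot -2 → sign −
step 2: pivot -1 → sign −
step 3: pivot -1 → sign −
step 4: row/col 4 already zero → sign 0
signature = (0, 4, 1)

Answer: (0, 4, 1)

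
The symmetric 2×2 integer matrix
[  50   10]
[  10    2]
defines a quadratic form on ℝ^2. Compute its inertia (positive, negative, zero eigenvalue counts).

step 0: pivot 50 → sign +
step 1: row/col 1 already zero → sign 0
signature = (1, 0, 1)

Answer: (1, 0, 1)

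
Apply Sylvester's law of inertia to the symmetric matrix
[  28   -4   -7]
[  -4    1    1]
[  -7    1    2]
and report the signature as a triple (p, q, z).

step 0: pivot 28 → sign +
step 1: pivot 3/7 → sign +
step 2: pivot 1/4 → sign +
signature = (3, 0, 0)

Answer: (3, 0, 0)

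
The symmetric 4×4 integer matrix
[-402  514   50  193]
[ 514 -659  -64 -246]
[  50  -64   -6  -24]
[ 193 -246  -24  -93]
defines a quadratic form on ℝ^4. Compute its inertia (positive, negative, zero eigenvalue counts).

Answer: (1, 3, 0)

Derivation:
step 0: pivot -402 → sign −
step 1: pivot -361/201 → sign −
step 2: pivot 80/361 → sign +
step 3: pivot -1/80 → sign −
signature = (1, 3, 0)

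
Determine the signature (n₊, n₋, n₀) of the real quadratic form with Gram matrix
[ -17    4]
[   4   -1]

Answer: (0, 2, 0)

Derivation:
step 0: pivot -17 → sign −
step 1: pivot -1/17 → sign −
signature = (0, 2, 0)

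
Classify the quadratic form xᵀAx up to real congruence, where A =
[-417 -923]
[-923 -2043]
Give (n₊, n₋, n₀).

Answer: (0, 2, 0)

Derivation:
step 0: pivot -417 → sign −
step 1: pivot -2/417 → sign −
signature = (0, 2, 0)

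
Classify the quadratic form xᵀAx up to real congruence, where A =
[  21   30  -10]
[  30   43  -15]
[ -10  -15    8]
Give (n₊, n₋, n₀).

step 0: pivot 21 → sign +
step 1: pivot 1/7 → sign +
step 2: pivot -1/3 → sign −
signature = (2, 1, 0)

Answer: (2, 1, 0)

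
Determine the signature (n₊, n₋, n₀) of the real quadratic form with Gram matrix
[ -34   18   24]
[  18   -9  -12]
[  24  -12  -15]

step 0: pivot -34 → sign −
step 1: pivot 9/17 → sign +
step 2: pivot 1 → sign +
signature = (2, 1, 0)

Answer: (2, 1, 0)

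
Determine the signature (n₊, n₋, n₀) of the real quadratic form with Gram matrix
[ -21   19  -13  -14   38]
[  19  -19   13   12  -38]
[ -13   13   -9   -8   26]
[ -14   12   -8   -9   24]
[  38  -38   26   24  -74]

step 0: pivot -21 → sign −
step 1: pivot -38/21 → sign −
step 2: pivot -2/19 → sign −
step 3: pivot 1 → sign +
step 4: pivot 2 → sign +
signature = (2, 3, 0)

Answer: (2, 3, 0)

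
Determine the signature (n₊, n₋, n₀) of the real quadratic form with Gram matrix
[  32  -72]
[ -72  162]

Answer: (1, 0, 1)

Derivation:
step 0: pivot 32 → sign +
step 1: row/col 1 already zero → sign 0
signature = (1, 0, 1)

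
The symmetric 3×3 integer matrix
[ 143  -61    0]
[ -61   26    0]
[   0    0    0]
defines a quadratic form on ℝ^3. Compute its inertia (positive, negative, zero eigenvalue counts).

step 0: pivot 143 → sign +
step 1: pivot -3/143 → sign −
step 2: row/col 2 already zero → sign 0
signature = (1, 1, 1)

Answer: (1, 1, 1)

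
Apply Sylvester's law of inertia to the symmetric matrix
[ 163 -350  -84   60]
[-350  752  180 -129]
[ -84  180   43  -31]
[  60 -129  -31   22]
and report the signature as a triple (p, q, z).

Answer: (2, 2, 0)

Derivation:
step 0: pivot 163 → sign +
step 1: pivot 76/163 → sign +
step 2: pivot -11/19 → sign −
step 3: pivot -3/44 → sign −
signature = (2, 2, 0)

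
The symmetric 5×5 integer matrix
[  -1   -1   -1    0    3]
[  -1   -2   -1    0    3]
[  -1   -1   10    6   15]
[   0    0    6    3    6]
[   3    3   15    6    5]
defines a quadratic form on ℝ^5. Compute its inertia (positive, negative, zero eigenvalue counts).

step 0: pivot -1 → sign −
step 1: pivot -1 → sign −
step 2: pivot 11 → sign +
step 3: pivot -3/11 → sign −
step 4: pivot 2 → sign +
signature = (2, 3, 0)

Answer: (2, 3, 0)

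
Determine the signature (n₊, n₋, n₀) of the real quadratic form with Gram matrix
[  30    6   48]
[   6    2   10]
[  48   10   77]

Answer: (2, 0, 1)

Derivation:
step 0: pivot 30 → sign +
step 1: pivot 4/5 → sign +
step 2: row/col 2 already zero → sign 0
signature = (2, 0, 1)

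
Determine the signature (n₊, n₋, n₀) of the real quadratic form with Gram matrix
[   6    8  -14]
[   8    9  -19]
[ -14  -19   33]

Answer: (2, 1, 0)

Derivation:
step 0: pivot 6 → sign +
step 1: pivot -5/3 → sign −
step 2: pivot 2/5 → sign +
signature = (2, 1, 0)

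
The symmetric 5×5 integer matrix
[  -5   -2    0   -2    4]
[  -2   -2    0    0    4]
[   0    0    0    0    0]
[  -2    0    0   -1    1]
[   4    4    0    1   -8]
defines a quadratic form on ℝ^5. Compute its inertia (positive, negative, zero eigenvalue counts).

step 0: pivot -5 → sign −
step 1: pivot -6/5 → sign −
step 2: pivot 1/3 → sign +
step 3: pivot -3 → sign −
step 4: row/col 4 already zero → sign 0
signature = (1, 3, 1)

Answer: (1, 3, 1)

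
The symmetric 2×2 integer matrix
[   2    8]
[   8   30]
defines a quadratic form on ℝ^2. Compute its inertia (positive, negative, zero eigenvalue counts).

Answer: (1, 1, 0)

Derivation:
step 0: pivot 2 → sign +
step 1: pivot -2 → sign −
signature = (1, 1, 0)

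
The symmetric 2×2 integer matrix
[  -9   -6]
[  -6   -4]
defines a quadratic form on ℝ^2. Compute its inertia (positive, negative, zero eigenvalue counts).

Answer: (0, 1, 1)

Derivation:
step 0: pivot -9 → sign −
step 1: row/col 1 already zero → sign 0
signature = (0, 1, 1)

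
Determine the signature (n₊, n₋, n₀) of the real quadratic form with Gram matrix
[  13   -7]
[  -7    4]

step 0: pivot 13 → sign +
step 1: pivot 3/13 → sign +
signature = (2, 0, 0)

Answer: (2, 0, 0)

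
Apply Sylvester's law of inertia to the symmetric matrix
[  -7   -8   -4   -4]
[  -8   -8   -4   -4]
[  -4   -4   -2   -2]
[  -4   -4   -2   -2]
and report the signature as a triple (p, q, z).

step 0: pivot -7 → sign −
step 1: pivot 8/7 → sign +
step 2: row/col 2 already zero → sign 0
step 3: row/col 3 already zero → sign 0
signature = (1, 1, 2)

Answer: (1, 1, 2)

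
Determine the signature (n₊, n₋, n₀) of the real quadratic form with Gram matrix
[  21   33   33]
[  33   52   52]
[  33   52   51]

Answer: (2, 1, 0)

Derivation:
step 0: pivot 21 → sign +
step 1: pivot 1/7 → sign +
step 2: pivot -1 → sign −
signature = (2, 1, 0)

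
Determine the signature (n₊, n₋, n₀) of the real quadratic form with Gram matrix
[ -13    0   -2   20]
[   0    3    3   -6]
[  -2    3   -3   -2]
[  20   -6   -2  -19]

Answer: (1, 3, 0)

Derivation:
step 0: pivot -13 → sign −
step 1: pivot 3 → sign +
step 2: pivot -74/13 → sign −
step 3: pivot -3/37 → sign −
signature = (1, 3, 0)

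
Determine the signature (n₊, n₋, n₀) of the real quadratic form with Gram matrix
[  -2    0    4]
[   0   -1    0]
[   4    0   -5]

step 0: pivot -2 → sign −
step 1: pivot -1 → sign −
step 2: pivot 3 → sign +
signature = (1, 2, 0)

Answer: (1, 2, 0)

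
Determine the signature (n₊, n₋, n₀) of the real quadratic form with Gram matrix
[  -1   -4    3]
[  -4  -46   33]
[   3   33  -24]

step 0: pivot -1 → sign −
step 1: pivot -30 → sign −
step 2: pivot -3/10 → sign −
signature = (0, 3, 0)

Answer: (0, 3, 0)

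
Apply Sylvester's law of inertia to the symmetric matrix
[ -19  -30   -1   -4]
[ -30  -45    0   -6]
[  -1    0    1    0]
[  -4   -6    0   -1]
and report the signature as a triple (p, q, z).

Answer: (1, 2, 1)

Derivation:
step 0: pivot -19 → sign −
step 1: pivot 45/19 → sign +
step 2: pivot -1/5 → sign −
step 3: row/col 3 already zero → sign 0
signature = (1, 2, 1)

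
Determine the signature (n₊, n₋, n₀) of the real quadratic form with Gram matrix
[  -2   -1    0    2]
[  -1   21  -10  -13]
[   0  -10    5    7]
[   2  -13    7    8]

step 0: pivot -2 → sign −
step 1: pivot 43/2 → sign +
step 2: pivot 15/43 → sign +
step 3: pivot 1/5 → sign +
signature = (3, 1, 0)

Answer: (3, 1, 0)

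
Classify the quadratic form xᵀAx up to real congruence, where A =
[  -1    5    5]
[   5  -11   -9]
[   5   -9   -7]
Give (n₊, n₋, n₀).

step 0: pivot -1 → sign −
step 1: pivot 14 → sign +
step 2: pivot -2/7 → sign −
signature = (1, 2, 0)

Answer: (1, 2, 0)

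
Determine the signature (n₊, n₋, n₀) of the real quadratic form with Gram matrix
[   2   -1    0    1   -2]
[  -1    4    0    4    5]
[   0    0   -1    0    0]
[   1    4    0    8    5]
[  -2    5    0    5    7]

Answer: (3, 1, 1)

Derivation:
step 0: pivot 2 → sign +
step 1: pivot 7/2 → sign +
step 2: pivot -1 → sign −
step 3: pivot 12/7 → sign +
step 4: row/col 4 already zero → sign 0
signature = (3, 1, 1)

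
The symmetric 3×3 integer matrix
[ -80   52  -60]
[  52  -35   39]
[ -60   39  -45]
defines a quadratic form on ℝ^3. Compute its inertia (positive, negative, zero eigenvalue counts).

step 0: pivot -80 → sign −
step 1: pivot -6/5 → sign −
step 2: row/col 2 already zero → sign 0
signature = (0, 2, 1)

Answer: (0, 2, 1)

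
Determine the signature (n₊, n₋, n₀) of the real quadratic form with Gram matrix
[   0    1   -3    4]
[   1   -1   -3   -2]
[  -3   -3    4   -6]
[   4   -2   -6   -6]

Answer: (2, 2, 0)

Derivation:
step 0: pivot -1 → sign −
step 1: pivot 1 → sign +
step 2: pivot -23 → sign −
step 3: pivot 6/23 → sign +
signature = (2, 2, 0)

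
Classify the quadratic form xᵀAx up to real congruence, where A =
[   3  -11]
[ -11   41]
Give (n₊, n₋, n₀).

step 0: pivot 3 → sign +
step 1: pivot 2/3 → sign +
signature = (2, 0, 0)

Answer: (2, 0, 0)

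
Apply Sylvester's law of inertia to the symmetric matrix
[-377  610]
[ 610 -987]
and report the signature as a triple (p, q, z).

step 0: pivot -377 → sign −
step 1: pivot 1/377 → sign +
signature = (1, 1, 0)

Answer: (1, 1, 0)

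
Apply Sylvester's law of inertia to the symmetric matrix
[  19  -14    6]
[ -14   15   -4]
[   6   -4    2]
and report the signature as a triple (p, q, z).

Answer: (3, 0, 0)

Derivation:
step 0: pivot 19 → sign +
step 1: pivot 89/19 → sign +
step 2: pivot 6/89 → sign +
signature = (3, 0, 0)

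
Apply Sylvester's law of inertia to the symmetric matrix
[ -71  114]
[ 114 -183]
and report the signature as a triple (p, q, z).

step 0: pivot -71 → sign −
step 1: pivot 3/71 → sign +
signature = (1, 1, 0)

Answer: (1, 1, 0)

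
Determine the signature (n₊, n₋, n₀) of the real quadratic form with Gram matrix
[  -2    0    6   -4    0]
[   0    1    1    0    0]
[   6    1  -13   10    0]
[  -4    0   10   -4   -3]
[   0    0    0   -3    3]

step 0: pivot -2 → sign −
step 1: pivot 1 → sign +
step 2: pivot 4 → sign +
step 3: pivot 3 → sign +
step 4: row/col 4 already zero → sign 0
signature = (3, 1, 1)

Answer: (3, 1, 1)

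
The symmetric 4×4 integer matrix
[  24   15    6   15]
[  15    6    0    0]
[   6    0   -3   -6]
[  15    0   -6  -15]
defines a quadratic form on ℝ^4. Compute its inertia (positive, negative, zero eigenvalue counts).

Answer: (2, 2, 0)

Derivation:
step 0: pivot 24 → sign +
step 1: pivot -27/8 → sign −
step 2: pivot -1/3 → sign −
step 3: pivot 3 → sign +
signature = (2, 2, 0)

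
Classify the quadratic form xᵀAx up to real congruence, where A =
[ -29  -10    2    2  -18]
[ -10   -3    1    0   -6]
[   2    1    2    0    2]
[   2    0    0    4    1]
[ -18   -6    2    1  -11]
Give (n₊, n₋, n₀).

step 0: pivot -29 → sign −
step 1: pivot 13/29 → sign +
step 2: pivot 25/13 → sign +
step 3: pivot 72/25 → sign +
step 4: pivot -1/8 → sign −
signature = (3, 2, 0)

Answer: (3, 2, 0)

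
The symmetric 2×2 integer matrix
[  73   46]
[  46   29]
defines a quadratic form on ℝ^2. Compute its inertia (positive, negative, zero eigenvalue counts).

step 0: pivot 73 → sign +
step 1: pivot 1/73 → sign +
signature = (2, 0, 0)

Answer: (2, 0, 0)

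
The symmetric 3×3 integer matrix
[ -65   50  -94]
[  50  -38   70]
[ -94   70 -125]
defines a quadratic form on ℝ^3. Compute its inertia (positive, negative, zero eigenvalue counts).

step 0: pivot -65 → sign −
step 1: pivot 6/13 → sign +
step 2: pivot -3/5 → sign −
signature = (1, 2, 0)

Answer: (1, 2, 0)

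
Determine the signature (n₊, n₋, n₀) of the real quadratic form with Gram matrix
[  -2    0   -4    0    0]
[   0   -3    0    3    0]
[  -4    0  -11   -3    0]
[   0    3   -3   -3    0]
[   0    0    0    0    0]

step 0: pivot -2 → sign −
step 1: pivot -3 → sign −
step 2: pivot -3 → sign −
step 3: pivot 3 → sign +
step 4: row/col 4 already zero → sign 0
signature = (1, 3, 1)

Answer: (1, 3, 1)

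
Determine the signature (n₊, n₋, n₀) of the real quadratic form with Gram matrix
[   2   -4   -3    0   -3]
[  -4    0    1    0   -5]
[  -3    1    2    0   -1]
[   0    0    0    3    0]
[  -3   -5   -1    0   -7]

step 0: pivot 2 → sign +
step 1: pivot -8 → sign −
step 2: pivot 5/8 → sign +
step 3: pivot 3 → sign +
step 4: pivot 3/5 → sign +
signature = (4, 1, 0)

Answer: (4, 1, 0)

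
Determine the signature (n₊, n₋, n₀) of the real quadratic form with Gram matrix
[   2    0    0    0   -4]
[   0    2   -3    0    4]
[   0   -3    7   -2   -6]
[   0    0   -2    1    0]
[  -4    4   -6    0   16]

Answer: (3, 1, 1)

Derivation:
step 0: pivot 2 → sign +
step 1: pivot 2 → sign +
step 2: pivot 5/2 → sign +
step 3: pivot -3/5 → sign −
step 4: row/col 4 already zero → sign 0
signature = (3, 1, 1)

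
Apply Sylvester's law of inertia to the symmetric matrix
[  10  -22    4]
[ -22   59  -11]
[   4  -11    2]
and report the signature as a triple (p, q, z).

step 0: pivot 10 → sign +
step 1: pivot 53/5 → sign +
step 2: pivot -3/53 → sign −
signature = (2, 1, 0)

Answer: (2, 1, 0)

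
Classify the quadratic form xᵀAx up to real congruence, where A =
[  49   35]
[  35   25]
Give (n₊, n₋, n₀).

step 0: pivot 49 → sign +
step 1: row/col 1 already zero → sign 0
signature = (1, 0, 1)

Answer: (1, 0, 1)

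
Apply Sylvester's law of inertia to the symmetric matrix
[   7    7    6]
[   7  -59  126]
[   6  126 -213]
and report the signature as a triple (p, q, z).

Answer: (2, 1, 0)

Derivation:
step 0: pivot 7 → sign +
step 1: pivot -66 → sign −
step 2: pivot 3/77 → sign +
signature = (2, 1, 0)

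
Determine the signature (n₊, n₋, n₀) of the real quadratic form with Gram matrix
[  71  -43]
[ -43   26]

step 0: pivot 71 → sign +
step 1: pivot -3/71 → sign −
signature = (1, 1, 0)

Answer: (1, 1, 0)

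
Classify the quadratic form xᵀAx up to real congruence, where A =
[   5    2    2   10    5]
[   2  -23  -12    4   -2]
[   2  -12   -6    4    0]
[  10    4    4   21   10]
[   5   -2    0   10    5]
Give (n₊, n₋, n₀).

step 0: pivot 5 → sign +
step 1: pivot -119/5 → sign −
step 2: pivot 10/119 → sign +
step 3: pivot 1 → sign +
step 4: pivot 2/5 → sign +
signature = (4, 1, 0)

Answer: (4, 1, 0)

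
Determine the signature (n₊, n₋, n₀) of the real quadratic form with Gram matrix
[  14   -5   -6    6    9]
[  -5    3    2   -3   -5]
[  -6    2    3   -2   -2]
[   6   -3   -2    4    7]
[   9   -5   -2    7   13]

step 0: pivot 14 → sign +
step 1: pivot 17/14 → sign +
step 2: pivot 7/17 → sign +
step 3: pivot 2/7 → sign +
step 4: pivot -2 → sign −
signature = (4, 1, 0)

Answer: (4, 1, 0)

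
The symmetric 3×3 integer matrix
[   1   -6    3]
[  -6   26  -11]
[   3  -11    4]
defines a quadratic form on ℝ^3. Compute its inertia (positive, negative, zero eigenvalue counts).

step 0: pivot 1 → sign +
step 1: pivot -10 → sign −
step 2: pivot -1/10 → sign −
signature = (1, 2, 0)

Answer: (1, 2, 0)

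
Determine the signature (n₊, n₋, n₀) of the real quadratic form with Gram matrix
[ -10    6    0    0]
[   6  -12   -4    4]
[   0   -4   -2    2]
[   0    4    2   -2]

Answer: (0, 3, 1)

Derivation:
step 0: pivot -10 → sign −
step 1: pivot -42/5 → sign −
step 2: pivot -2/21 → sign −
step 3: row/col 3 already zero → sign 0
signature = (0, 3, 1)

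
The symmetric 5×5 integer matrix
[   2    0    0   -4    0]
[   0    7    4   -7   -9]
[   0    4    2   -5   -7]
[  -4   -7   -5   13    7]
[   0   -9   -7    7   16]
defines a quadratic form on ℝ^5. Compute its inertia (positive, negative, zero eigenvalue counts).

step 0: pivot 2 → sign +
step 1: pivot 7 → sign +
step 2: pivot -2/7 → sign −
step 3: pivot 3/2 → sign +
step 4: pivot 3 → sign +
signature = (4, 1, 0)

Answer: (4, 1, 0)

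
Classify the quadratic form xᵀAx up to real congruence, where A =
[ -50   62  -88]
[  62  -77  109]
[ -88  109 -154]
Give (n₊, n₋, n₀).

Answer: (1, 2, 0)

Derivation:
step 0: pivot -50 → sign −
step 1: pivot -3/25 → sign −
step 2: pivot 1 → sign +
signature = (1, 2, 0)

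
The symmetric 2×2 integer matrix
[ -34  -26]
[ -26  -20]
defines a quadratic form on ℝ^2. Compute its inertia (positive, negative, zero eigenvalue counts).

Answer: (0, 2, 0)

Derivation:
step 0: pivot -34 → sign −
step 1: pivot -2/17 → sign −
signature = (0, 2, 0)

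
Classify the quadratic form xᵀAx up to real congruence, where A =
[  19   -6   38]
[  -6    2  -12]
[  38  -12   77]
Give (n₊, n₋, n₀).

Answer: (3, 0, 0)

Derivation:
step 0: pivot 19 → sign +
step 1: pivot 2/19 → sign +
step 2: pivot 1 → sign +
signature = (3, 0, 0)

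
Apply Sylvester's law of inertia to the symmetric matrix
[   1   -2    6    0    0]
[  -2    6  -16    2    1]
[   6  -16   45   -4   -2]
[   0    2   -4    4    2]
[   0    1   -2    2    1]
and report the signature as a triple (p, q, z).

step 0: pivot 1 → sign +
step 1: pivot 2 → sign +
step 2: pivot 1 → sign +
step 3: pivot 2 → sign +
step 4: row/col 4 already zero → sign 0
signature = (4, 0, 1)

Answer: (4, 0, 1)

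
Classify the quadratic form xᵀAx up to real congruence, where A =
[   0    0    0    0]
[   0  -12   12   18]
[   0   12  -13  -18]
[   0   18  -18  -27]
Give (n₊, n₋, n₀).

Answer: (0, 2, 2)

Derivation:
step 0: pivot -12 → sign −
step 1: pivot -1 → sign −
step 2: row/col 2 already zero → sign 0
step 3: row/col 3 already zero → sign 0
signature = (0, 2, 2)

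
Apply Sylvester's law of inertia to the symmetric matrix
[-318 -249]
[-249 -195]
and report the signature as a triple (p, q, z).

step 0: pivot -318 → sign −
step 1: pivot -3/106 → sign −
signature = (0, 2, 0)

Answer: (0, 2, 0)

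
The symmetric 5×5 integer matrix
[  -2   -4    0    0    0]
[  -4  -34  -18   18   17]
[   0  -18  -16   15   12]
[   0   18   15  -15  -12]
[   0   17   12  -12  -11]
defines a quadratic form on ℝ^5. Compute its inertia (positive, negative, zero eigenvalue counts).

step 0: pivot -2 → sign −
step 1: pivot -26 → sign −
step 2: pivot -46/13 → sign −
step 3: pivot -33/46 → sign −
step 4: pivot 3/22 → sign +
signature = (1, 4, 0)

Answer: (1, 4, 0)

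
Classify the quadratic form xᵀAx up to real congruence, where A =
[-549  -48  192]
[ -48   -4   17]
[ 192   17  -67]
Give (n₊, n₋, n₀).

step 0: pivot -549 → sign −
step 1: pivot 12/61 → sign +
step 2: pivot -1/12 → sign −
signature = (1, 2, 0)

Answer: (1, 2, 0)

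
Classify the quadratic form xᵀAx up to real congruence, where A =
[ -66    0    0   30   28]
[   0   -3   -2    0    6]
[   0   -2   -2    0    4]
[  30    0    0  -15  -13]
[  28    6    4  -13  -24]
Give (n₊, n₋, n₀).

Answer: (0, 5, 0)

Derivation:
step 0: pivot -66 → sign −
step 1: pivot -3 → sign −
step 2: pivot -2/3 → sign −
step 3: pivot -15/11 → sign −
step 4: pivot -1/15 → sign −
signature = (0, 5, 0)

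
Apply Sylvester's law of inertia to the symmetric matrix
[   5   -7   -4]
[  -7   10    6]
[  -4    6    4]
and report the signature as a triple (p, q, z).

Answer: (2, 0, 1)

Derivation:
step 0: pivot 5 → sign +
step 1: pivot 1/5 → sign +
step 2: row/col 2 already zero → sign 0
signature = (2, 0, 1)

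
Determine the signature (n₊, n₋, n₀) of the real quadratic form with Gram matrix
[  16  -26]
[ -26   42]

Answer: (1, 1, 0)

Derivation:
step 0: pivot 16 → sign +
step 1: pivot -1/4 → sign −
signature = (1, 1, 0)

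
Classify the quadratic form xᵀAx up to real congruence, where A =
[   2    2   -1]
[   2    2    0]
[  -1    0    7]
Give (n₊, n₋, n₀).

Answer: (2, 1, 0)

Derivation:
step 0: pivot 2 → sign +
step 1: pivot 13/2 → sign +
step 2: pivot -2/13 → sign −
signature = (2, 1, 0)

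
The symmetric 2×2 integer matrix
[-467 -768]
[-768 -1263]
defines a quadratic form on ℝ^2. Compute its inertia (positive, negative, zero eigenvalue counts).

step 0: pivot -467 → sign −
step 1: pivot 3/467 → sign +
signature = (1, 1, 0)

Answer: (1, 1, 0)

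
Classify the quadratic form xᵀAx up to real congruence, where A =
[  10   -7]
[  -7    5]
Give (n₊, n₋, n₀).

Answer: (2, 0, 0)

Derivation:
step 0: pivot 10 → sign +
step 1: pivot 1/10 → sign +
signature = (2, 0, 0)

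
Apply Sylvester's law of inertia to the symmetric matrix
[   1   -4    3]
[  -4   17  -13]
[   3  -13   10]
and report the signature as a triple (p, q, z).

step 0: pivot 1 → sign +
step 1: pivot 1 → sign +
step 2: row/col 2 already zero → sign 0
signature = (2, 0, 1)

Answer: (2, 0, 1)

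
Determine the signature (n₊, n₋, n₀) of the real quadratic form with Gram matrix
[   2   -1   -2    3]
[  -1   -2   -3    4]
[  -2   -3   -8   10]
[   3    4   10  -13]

Answer: (1, 3, 0)

Derivation:
step 0: pivot 2 → sign +
step 1: pivot -5/2 → sign −
step 2: pivot -18/5 → sign −
step 3: pivot -1/2 → sign −
signature = (1, 3, 0)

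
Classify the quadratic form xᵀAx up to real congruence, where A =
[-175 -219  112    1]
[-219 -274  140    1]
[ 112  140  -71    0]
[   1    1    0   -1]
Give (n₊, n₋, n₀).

step 0: pivot -175 → sign −
step 1: pivot 11/175 → sign +
step 2: pivot 3/11 → sign +
step 3: pivot -2 → sign −
signature = (2, 2, 0)

Answer: (2, 2, 0)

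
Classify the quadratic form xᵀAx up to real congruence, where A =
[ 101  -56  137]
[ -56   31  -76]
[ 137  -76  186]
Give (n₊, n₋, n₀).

Answer: (2, 1, 0)

Derivation:
step 0: pivot 101 → sign +
step 1: pivot -5/101 → sign −
step 2: pivot 1/5 → sign +
signature = (2, 1, 0)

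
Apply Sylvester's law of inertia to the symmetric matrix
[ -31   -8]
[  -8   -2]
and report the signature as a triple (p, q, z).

Answer: (1, 1, 0)

Derivation:
step 0: pivot -31 → sign −
step 1: pivot 2/31 → sign +
signature = (1, 1, 0)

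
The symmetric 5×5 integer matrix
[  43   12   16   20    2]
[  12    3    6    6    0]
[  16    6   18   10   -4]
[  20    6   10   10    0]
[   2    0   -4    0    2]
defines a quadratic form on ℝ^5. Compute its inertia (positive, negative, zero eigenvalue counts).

step 0: pivot 43 → sign +
step 1: pivot -15/43 → sign −
step 2: pivot 94/5 → sign +
step 3: pivot 8/47 → sign +
step 4: row/col 4 already zero → sign 0
signature = (3, 1, 1)

Answer: (3, 1, 1)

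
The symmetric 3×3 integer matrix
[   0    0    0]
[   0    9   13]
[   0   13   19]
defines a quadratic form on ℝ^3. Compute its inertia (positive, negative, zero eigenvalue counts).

Answer: (2, 0, 1)

Derivation:
step 0: pivot 9 → sign +
step 1: pivot 2/9 → sign +
step 2: row/col 2 already zero → sign 0
signature = (2, 0, 1)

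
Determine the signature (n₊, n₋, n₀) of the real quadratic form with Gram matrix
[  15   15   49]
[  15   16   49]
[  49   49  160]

Answer: (2, 1, 0)

Derivation:
step 0: pivot 15 → sign +
step 1: pivot 1 → sign +
step 2: pivot -1/15 → sign −
signature = (2, 1, 0)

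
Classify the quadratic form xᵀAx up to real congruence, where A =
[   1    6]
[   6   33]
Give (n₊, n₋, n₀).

step 0: pivot 1 → sign +
step 1: pivot -3 → sign −
signature = (1, 1, 0)

Answer: (1, 1, 0)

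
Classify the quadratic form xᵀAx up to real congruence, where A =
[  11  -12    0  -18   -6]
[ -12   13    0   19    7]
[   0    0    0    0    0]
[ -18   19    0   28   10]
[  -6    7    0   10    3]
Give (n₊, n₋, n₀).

step 0: pivot 11 → sign +
step 1: pivot -1/11 → sign −
step 2: pivot 3 → sign +
step 3: pivot -1 → sign −
step 4: row/col 4 already zero → sign 0
signature = (2, 2, 1)

Answer: (2, 2, 1)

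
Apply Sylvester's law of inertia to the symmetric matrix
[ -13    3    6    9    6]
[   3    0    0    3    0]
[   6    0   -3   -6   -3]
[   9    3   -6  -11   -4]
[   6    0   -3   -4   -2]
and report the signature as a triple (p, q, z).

step 0: pivot -13 → sign −
step 1: pivot 9/13 → sign +
step 2: pivot -3 → sign −
step 3: pivot 6 → sign +
step 4: pivot 1/3 → sign +
signature = (3, 2, 0)

Answer: (3, 2, 0)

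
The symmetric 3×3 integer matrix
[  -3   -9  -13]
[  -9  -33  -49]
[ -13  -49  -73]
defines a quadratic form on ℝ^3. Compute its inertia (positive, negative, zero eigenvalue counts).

step 0: pivot -3 → sign −
step 1: pivot -6 → sign −
step 2: row/col 2 already zero → sign 0
signature = (0, 2, 1)

Answer: (0, 2, 1)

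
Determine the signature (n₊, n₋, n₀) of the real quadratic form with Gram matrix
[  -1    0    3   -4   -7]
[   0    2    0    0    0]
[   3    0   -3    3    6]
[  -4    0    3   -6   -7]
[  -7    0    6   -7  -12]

step 0: pivot -1 → sign −
step 1: pivot 2 → sign +
step 2: pivot 6 → sign +
step 3: pivot -7/2 → sign −
step 4: pivot 1/7 → sign +
signature = (3, 2, 0)

Answer: (3, 2, 0)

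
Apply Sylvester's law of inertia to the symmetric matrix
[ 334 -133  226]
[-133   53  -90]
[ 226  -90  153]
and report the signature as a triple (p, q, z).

Answer: (3, 0, 0)

Derivation:
step 0: pivot 334 → sign +
step 1: pivot 13/334 → sign +
step 2: pivot 1/13 → sign +
signature = (3, 0, 0)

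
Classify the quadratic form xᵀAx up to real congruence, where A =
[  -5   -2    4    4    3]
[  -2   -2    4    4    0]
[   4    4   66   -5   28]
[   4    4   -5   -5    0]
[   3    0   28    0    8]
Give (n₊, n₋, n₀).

step 0: pivot -5 → sign −
step 1: pivot -6/5 → sign −
step 2: pivot 74 → sign +
step 3: pivot 213/74 → sign +
step 4: pivot -3/71 → sign −
signature = (2, 3, 0)

Answer: (2, 3, 0)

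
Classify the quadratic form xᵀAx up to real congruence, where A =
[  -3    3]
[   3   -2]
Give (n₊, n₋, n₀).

Answer: (1, 1, 0)

Derivation:
step 0: pivot -3 → sign −
step 1: pivot 1 → sign +
signature = (1, 1, 0)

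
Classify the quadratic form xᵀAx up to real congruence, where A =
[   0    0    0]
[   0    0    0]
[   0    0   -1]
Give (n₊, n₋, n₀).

step 0: pivot -1 → sign −
step 1: row/col 1 already zero → sign 0
step 2: row/col 2 already zero → sign 0
signature = (0, 1, 2)

Answer: (0, 1, 2)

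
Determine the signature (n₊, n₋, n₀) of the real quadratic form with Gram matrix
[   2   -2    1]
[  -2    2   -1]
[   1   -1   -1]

step 0: pivot 2 → sign +
step 1: pivot -3/2 → sign −
step 2: row/col 2 already zero → sign 0
signature = (1, 1, 1)

Answer: (1, 1, 1)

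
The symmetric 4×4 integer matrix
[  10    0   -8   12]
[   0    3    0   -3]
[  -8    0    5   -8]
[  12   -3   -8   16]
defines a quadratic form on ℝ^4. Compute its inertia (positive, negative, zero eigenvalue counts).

step 0: pivot 10 → sign +
step 1: pivot 3 → sign +
step 2: pivot -7/5 → sign −
step 3: pivot 3/7 → sign +
signature = (3, 1, 0)

Answer: (3, 1, 0)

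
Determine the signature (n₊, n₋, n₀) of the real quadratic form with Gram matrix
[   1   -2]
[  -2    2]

Answer: (1, 1, 0)

Derivation:
step 0: pivot 1 → sign +
step 1: pivot -2 → sign −
signature = (1, 1, 0)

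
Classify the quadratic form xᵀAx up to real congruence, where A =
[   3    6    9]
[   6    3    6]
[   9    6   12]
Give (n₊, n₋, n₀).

Answer: (2, 1, 0)

Derivation:
step 0: pivot 3 → sign +
step 1: pivot -9 → sign −
step 2: pivot 1 → sign +
signature = (2, 1, 0)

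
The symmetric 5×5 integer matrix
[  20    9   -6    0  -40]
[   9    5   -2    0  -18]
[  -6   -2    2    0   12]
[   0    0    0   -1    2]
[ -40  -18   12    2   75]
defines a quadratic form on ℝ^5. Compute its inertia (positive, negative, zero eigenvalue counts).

step 0: pivot 20 → sign +
step 1: pivot 19/20 → sign +
step 2: pivot -6/19 → sign −
step 3: pivot -1 → sign −
step 4: pivot -1 → sign −
signature = (2, 3, 0)

Answer: (2, 3, 0)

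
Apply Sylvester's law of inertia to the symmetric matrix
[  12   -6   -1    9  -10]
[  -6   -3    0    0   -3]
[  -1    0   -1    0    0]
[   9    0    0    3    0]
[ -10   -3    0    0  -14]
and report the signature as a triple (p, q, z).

step 0: pivot 12 → sign +
step 1: pivot -6 → sign −
step 2: pivot -25/24 → sign −
step 3: pivot -6/25 → sign −
step 4: pivot -3 → sign −
signature = (1, 4, 0)

Answer: (1, 4, 0)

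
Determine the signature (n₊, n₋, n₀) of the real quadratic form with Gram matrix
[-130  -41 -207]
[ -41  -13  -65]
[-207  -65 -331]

Answer: (0, 3, 0)

Derivation:
step 0: pivot -130 → sign −
step 1: pivot -9/130 → sign −
step 2: pivot -2/9 → sign −
signature = (0, 3, 0)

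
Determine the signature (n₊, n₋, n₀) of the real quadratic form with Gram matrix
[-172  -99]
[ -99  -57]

step 0: pivot -172 → sign −
step 1: pivot -3/172 → sign −
signature = (0, 2, 0)

Answer: (0, 2, 0)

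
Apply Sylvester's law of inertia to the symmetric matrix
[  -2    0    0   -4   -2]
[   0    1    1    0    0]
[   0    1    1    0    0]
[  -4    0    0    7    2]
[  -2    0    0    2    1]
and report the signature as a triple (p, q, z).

Answer: (3, 1, 1)

Derivation:
step 0: pivot -2 → sign −
step 1: pivot 1 → sign +
step 2: pivot 15 → sign +
step 3: pivot 3/5 → sign +
step 4: row/col 4 already zero → sign 0
signature = (3, 1, 1)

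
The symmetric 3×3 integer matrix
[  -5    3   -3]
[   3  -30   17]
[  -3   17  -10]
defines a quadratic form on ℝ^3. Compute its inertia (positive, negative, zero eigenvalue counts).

Answer: (0, 3, 0)

Derivation:
step 0: pivot -5 → sign −
step 1: pivot -141/5 → sign −
step 2: pivot -1/141 → sign −
signature = (0, 3, 0)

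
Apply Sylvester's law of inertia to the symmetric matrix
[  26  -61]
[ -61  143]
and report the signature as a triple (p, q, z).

Answer: (1, 1, 0)

Derivation:
step 0: pivot 26 → sign +
step 1: pivot -3/26 → sign −
signature = (1, 1, 0)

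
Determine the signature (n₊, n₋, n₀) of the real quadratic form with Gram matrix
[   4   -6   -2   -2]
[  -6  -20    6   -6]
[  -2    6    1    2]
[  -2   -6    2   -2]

Answer: (2, 2, 0)

Derivation:
step 0: pivot 4 → sign +
step 1: pivot -29 → sign −
step 2: pivot 9/29 → sign +
step 3: pivot -2/9 → sign −
signature = (2, 2, 0)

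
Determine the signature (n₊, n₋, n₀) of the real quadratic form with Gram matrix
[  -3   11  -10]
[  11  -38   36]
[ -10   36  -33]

Answer: (2, 1, 0)

Derivation:
step 0: pivot -3 → sign −
step 1: pivot 7/3 → sign +
step 2: pivot 1/7 → sign +
signature = (2, 1, 0)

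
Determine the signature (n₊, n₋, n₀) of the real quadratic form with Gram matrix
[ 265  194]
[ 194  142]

Answer: (1, 1, 0)

Derivation:
step 0: pivot 265 → sign +
step 1: pivot -6/265 → sign −
signature = (1, 1, 0)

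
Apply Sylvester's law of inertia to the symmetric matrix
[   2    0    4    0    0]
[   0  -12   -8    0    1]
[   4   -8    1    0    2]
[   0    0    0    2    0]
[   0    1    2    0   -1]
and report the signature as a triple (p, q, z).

Answer: (3, 2, 0)

Derivation:
step 0: pivot 2 → sign +
step 1: pivot -12 → sign −
step 2: pivot -5/3 → sign −
step 3: pivot 2 → sign +
step 4: pivot 3/20 → sign +
signature = (3, 2, 0)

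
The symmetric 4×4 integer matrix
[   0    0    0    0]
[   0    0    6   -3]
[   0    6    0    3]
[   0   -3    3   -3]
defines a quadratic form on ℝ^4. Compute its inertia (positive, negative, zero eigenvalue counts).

Answer: (1, 1, 2)

Derivation:
step 0: pivot -3 → sign −
step 1: pivot 3 → sign +
step 2: row/col 2 already zero → sign 0
step 3: row/col 3 already zero → sign 0
signature = (1, 1, 2)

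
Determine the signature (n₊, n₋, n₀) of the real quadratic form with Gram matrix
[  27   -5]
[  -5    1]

step 0: pivot 27 → sign +
step 1: pivot 2/27 → sign +
signature = (2, 0, 0)

Answer: (2, 0, 0)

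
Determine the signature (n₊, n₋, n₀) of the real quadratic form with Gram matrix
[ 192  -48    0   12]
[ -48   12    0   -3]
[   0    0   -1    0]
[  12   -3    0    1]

step 0: pivot 192 → sign +
step 1: pivot -1 → sign −
step 2: pivot 1/4 → sign +
step 3: row/col 3 already zero → sign 0
signature = (2, 1, 1)

Answer: (2, 1, 1)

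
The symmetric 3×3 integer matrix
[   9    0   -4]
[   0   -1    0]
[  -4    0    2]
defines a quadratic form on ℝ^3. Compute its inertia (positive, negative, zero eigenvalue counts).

step 0: pivot 9 → sign +
step 1: pivot -1 → sign −
step 2: pivot 2/9 → sign +
signature = (2, 1, 0)

Answer: (2, 1, 0)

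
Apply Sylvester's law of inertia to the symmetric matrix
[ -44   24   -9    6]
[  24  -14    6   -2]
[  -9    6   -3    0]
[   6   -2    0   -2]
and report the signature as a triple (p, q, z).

step 0: pivot -44 → sign −
step 1: pivot -10/11 → sign −
step 2: pivot 3/20 → sign +
step 3: row/col 3 already zero → sign 0
signature = (1, 2, 1)

Answer: (1, 2, 1)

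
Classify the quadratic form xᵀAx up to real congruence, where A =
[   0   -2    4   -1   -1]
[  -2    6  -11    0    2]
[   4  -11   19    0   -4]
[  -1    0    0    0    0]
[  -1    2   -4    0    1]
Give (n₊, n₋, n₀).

step 0: pivot 6 → sign +
step 1: pivot -2/3 → sign −
step 2: pivot -1 → sign −
step 3: pivot 7/4 → sign +
step 4: pivot 3/7 → sign +
signature = (3, 2, 0)

Answer: (3, 2, 0)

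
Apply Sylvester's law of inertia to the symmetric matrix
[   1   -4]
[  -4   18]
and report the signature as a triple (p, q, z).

Answer: (2, 0, 0)

Derivation:
step 0: pivot 1 → sign +
step 1: pivot 2 → sign +
signature = (2, 0, 0)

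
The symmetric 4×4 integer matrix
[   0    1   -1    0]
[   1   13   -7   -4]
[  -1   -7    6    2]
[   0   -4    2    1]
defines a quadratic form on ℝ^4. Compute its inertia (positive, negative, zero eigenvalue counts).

Answer: (3, 1, 0)

Derivation:
step 0: pivot 13 → sign +
step 1: pivot -1/13 → sign −
step 2: pivot 5 → sign +
step 3: pivot 1/5 → sign +
signature = (3, 1, 0)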